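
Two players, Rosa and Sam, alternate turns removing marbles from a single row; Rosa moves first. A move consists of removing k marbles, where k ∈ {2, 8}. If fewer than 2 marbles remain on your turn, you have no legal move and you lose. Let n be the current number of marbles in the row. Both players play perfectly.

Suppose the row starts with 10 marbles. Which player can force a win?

Use the standard recursion: the mover loses at a terminal position; elsewhere, the mover wins exactly when some move hands the opponent an L position.
n=0: no move → L
n=1: no move → L
n=2: reaches L-position 0 → W
n=3: reaches L-position 1 → W
n=4: only reaches 2(W), which is W → L
n=5: only reaches 3(W), which is W → L
n=6: reaches L-position 4 → W
n=7: reaches L-position 5 → W
n=8: reaches L-position 0 → W
n=9: reaches L-position 1 → W
n=10: only reaches 8(W), 2(W), all W → L
Every move from 10 reaches a W position, so the mover loses.

Sam wins.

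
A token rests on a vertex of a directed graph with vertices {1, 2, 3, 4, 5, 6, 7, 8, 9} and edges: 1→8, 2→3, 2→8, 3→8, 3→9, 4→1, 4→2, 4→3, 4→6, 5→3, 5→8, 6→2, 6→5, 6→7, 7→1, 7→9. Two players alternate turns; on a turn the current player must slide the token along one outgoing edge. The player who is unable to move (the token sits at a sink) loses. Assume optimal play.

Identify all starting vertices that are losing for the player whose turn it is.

Use the standard recursion: the mover loses at a terminal position; elsewhere, the mover wins exactly when some move hands the opponent an L position.
Every edge goes from a vertex to one that appears earlier in the order 8, 9, 3, 5, 1, 7, 2, 6, 4, so processing vertices in that order labels each vertex after all of its successors.
8: no outgoing edge → L
9: no outgoing edge → L
3: can move to 9, which is L ⇒ W
5: can move to 8, which is L ⇒ W
1: can move to 8, which is L ⇒ W
7: can move to 9, which is L ⇒ W
2: can move to 8, which is L ⇒ W
6: moves to 2(W), 7(W), 5(W); every one is W ⇒ L
4: can move to 6, which is L ⇒ W
The losing starting vertices are exactly the entries labelled L in this table (3 of them).

6, 8, 9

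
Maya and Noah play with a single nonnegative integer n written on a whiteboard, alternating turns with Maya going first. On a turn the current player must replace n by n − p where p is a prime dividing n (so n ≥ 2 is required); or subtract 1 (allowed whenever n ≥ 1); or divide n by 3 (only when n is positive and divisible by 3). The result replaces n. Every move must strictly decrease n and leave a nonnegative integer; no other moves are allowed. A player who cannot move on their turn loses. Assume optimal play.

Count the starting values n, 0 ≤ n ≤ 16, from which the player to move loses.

4

Positions with no move are L. A position that does have a move is losing for the player to move precisely when every available move leads to a winning position for the opponent. Fill in the labels:
n=0: no move → L
n=1: →0(L), so W
n=2: →0(L), so W
n=3: →0(L), so W
n=4: →2(W), 3(W) — all W, so L
n=5: →0(L), so W
n=6: →4(L), so W
n=7: →0(L), so W
n=8: →6(W), 7(W) — all W, so L
n=9: →8(L), so W
n=10: →8(L), so W
n=11: →0(L), so W
n=12: →4(L), so W
n=13: →0(L), so W
n=14: →7(W), 12(W), 13(W) — all W, so L
n=15: →14(L), so W
n=16: →14(L), so W
L entries with 0 ≤ n ≤ 16: n = 0, 4, 8, 14; that makes 4.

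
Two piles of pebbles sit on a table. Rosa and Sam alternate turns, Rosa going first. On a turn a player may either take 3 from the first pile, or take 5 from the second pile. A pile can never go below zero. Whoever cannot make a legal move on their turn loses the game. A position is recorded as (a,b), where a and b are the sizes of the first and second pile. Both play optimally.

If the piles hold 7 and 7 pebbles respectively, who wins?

Label each position W (a win for the player to move) or L (a loss). A position with no legal move is L; any other position is W exactly when some move reaches an L, and L when every move reaches a W.
No move ever increases a pile, so every position that can arise here has a ≤ 7 and b ≤ 7; it is enough to label the cells with 0 ≤ a ≤ 7 and 0 ≤ b ≤ 7.
Every move lowers a or b (never raises either), so fill the grid row by row in increasing a, and left to right within a row: each cell's successors are then already labelled.
      b=0  b=1  b=2  b=3  b=4  b=5  b=6  b=7
a=0:    L    L    L    L    L    W    W    W
a=1:    L    L    L    L    L    W    W    W
a=2:    L    L    L    L    L    W    W    W
a=3:    W    W    W    W    W    L    L    L
a=4:    W    W    W    W    W    L    L    L
a=5:    W    W    W    W    W    L    L    L
a=6:    L    L    L    L    L    W    W    W
a=7:    L    L    L    L    L    W    W    W
Cells with no legal move (terminal, hence L): (0,0), (0,1), (0,2), (0,3), (0,4), (1,0), (1,1), (1,2), (1,3), (1,4), (2,0), (2,1), (2,2), (2,3), (2,4).
The remaining L cells, each justified by listing all of its moves:
(3,5): only reaches (0,5)(W), (3,0)(W), all W → L
(3,6): only reaches (0,6)(W), (3,1)(W), all W → L
(3,7): only reaches (0,7)(W), (3,2)(W), all W → L
(4,5): only reaches (1,5)(W), (4,0)(W), all W → L
(4,6): only reaches (1,6)(W), (4,1)(W), all W → L
(4,7): only reaches (1,7)(W), (4,2)(W), all W → L
(5,5): only reaches (2,5)(W), (5,0)(W), all W → L
(5,6): only reaches (2,6)(W), (5,1)(W), all W → L
(5,7): only reaches (2,7)(W), (5,2)(W), all W → L
(6,0): only reaches (3,0)(W), which is W → L
(6,1): only reaches (3,1)(W), which is W → L
(6,2): only reaches (3,2)(W), which is W → L
(6,3): only reaches (3,3)(W), which is W → L
(6,4): only reaches (3,4)(W), which is W → L
(7,0): only reaches (4,0)(W), which is W → L
(7,1): only reaches (4,1)(W), which is W → L
(7,2): only reaches (4,2)(W), which is W → L
(7,3): only reaches (4,3)(W), which is W → L
(7,4): only reaches (4,4)(W), which is W → L
Every other cell has at least one move into one of the L cells above, so it is W.
From (7,7) Rosa can move to (4,7), reaching an L position.

Rosa wins.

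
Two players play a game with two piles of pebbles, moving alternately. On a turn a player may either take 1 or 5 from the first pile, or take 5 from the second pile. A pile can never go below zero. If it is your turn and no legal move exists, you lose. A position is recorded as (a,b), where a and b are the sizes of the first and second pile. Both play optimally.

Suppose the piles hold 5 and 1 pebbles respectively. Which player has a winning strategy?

Work bottom-up. With no move the player to move loses. Otherwise the position is W if at least one move leads to an L position for the opponent, and L if every move leads to a W.
No move ever increases a pile, so every position that can arise here has a ≤ 5 and b ≤ 1; it is enough to label the cells with 0 ≤ a ≤ 5 and 0 ≤ b ≤ 1.
Every move lowers a or b (never raises either), so fill the grid row by row in increasing a, and left to right within a row: each cell's successors are then already labelled.
      b=0  b=1
a=0:    L    L
a=1:    W    W
a=2:    L    L
a=3:    W    W
a=4:    L    L
a=5:    W    W
Cells with no legal move (terminal, hence L): (0,0), (0,1).
The remaining L cells, each justified by listing all of its moves:
(2,0): the only move is to (1,0)(W), a W ⇒ L
(2,1): the only move is to (1,1)(W), a W ⇒ L
(4,0): the only move is to (3,0)(W), a W ⇒ L
(4,1): the only move is to (3,1)(W), a W ⇒ L
Every other cell has at least one move into one of the L cells above, so it is W.
The starting position (5,1) is W: the player to move should move to (4,1), handing over an L position.

The first player wins.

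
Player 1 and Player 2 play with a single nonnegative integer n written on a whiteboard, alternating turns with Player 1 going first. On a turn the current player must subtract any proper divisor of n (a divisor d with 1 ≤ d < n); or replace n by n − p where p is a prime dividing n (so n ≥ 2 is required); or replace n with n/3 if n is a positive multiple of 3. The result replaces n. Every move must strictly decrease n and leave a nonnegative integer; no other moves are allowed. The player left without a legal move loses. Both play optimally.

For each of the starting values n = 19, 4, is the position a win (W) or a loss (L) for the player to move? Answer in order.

19: W, 4: L

Positions with no move are L. A position that does have a move is losing for the player to move precisely when every available move leads to a winning position for the opponent. Fill in the labels:
n=0: no move → L
n=1: no move → L
n=2: can move to 0, which is L ⇒ W
n=3: can move to 0, which is L ⇒ W
n=4: moves to 2(W), 3(W); every one is W ⇒ L
n=5: can move to 0, which is L ⇒ W
n=6: can move to 4, which is L ⇒ W
n=7: can move to 0, which is L ⇒ W
n=8: can move to 4, which is L ⇒ W
n=9: moves to 3(W), 6(W), 8(W); every one is W ⇒ L
n=10: can move to 9, which is L ⇒ W
n=11: can move to 0, which is L ⇒ W
n=12: can move to 4, which is L ⇒ W
n=13: can move to 0, which is L ⇒ W
n=14: moves to 7(W), 12(W), 13(W); every one is W ⇒ L
n=15: can move to 14, which is L ⇒ W
n=16: can move to 14, which is L ⇒ W
n=17: can move to 0, which is L ⇒ W
n=18: can move to 9, which is L ⇒ W
n=19: can move to 0, which is L ⇒ W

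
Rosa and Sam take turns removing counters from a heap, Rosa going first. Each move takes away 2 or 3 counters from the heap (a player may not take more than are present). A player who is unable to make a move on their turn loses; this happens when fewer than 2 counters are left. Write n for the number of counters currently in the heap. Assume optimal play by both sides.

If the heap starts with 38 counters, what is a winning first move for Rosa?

Remove 2, leaving 36.

Classify positions by backward induction: terminal positions (no move available) are L. From any other position, the mover wins iff some move reaches an L.
n=0: no move → L
n=1: no move → L
n=2: →0(L), so W
n=3: →1(L), so W
n=4: →1(L), so W
n=5: →3(W), 2(W) — all W, so L
n=6: →4(W), 3(W) — all W, so L
n=7: →5(L), so W
n=8: →6(L), so W
n=9: →6(L), so W
n=10: →8(W), 7(W) — all W, so L
n=11: →9(W), 8(W) — all W, so L
n=12: →10(L), so W
n=13: →11(L), so W
n=14: →11(L), so W
n=15: →13(W), 12(W) — all W, so L
n=16: →14(W), 13(W) — all W, so L
n=17: →15(L), so W
n=18: →16(L), so W
n=19: →16(L), so W
n=20: →18(W), 17(W) — all W, so L
n=21: →19(W), 18(W) — all W, so L
n=22: →20(L), so W
n=23: →21(L), so W
n=24: →21(L), so W
n=25: →23(W), 22(W) — all W, so L
n=26: →24(W), 23(W) — all W, so L
n=27: →25(L), so W
n=28: →26(L), so W
n=29: →26(L), so W
n=30: →28(W), 27(W) — all W, so L
n=31: →29(W), 28(W) — all W, so L
n=32: →30(L), so W
n=33: →31(L), so W
n=34: →31(L), so W
n=35: →33(W), 32(W) — all W, so L
n=36: →34(W), 33(W) — all W, so L
n=37: →35(L), so W
n=38: →36(L), so W
From 38, the L positions reachable in one move are: 36, 35. Any move reaching one of these is winning.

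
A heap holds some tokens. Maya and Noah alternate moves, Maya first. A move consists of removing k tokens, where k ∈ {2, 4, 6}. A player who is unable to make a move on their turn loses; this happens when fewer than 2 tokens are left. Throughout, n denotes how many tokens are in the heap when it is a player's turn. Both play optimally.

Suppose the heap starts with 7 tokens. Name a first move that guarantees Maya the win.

Build the W/L table. Terminal = L. A non-terminal position is W if it has a move to some L; otherwise it is L.
n=0: no move → L
n=1: no move → L
n=2: W (go to 0, an L position)
n=3: W (go to 1, an L position)
n=4: W (go to 0, an L position)
n=5: W (go to 1, an L position)
n=6: W (go to 0, an L position)
n=7: W (go to 1, an L position)
From 7, the L positions reachable in one move are: 1.

Remove 6, leaving 1.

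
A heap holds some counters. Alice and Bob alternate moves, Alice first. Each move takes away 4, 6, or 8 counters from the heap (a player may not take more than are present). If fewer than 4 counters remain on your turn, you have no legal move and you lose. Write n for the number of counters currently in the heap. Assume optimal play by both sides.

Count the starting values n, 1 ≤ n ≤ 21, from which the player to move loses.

7

Compute win/loss labels from the base case upward. A position with no move is L. Any other position is W if it can reach an L in one move, else L.
n=0: no move → L
n=1: no move → L
n=2: no move → L
n=3: no move → L
n=4: →0(L), so W
n=5: →1(L), so W
n=6: →2(L), so W
n=7: →3(L), so W
n=8: →2(L), so W
n=9: →3(L), so W
n=10: →2(L), so W
n=11: →3(L), so W
n=12: →8(W), 6(W), 4(W) — all W, so L
n=13: →9(W), 7(W), 5(W) — all W, so L
n=14: →10(W), 8(W), 6(W) — all W, so L
n=15: →11(W), 9(W), 7(W) — all W, so L
n=16: →12(L), so W
n=17: →13(L), so W
n=18: →14(L), so W
n=19: →15(L), so W
n=20: →14(L), so W
n=21: →15(L), so W
L entries with 1 ≤ n ≤ 21 (n=0 is outside the asked range and is not counted): n = 1, 2, 3, 12, 13, 14, 15; that makes 7.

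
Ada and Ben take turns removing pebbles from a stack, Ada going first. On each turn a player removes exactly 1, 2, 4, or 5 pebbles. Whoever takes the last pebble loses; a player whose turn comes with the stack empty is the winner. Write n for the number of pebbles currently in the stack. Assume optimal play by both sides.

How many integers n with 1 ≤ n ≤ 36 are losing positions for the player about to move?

12

Compute win/loss labels from the base case upward. A position with no move is W. Any other position is W if it can reach an L in one move, else L.
n=0: no move; the opponent has just taken the last pebble and therefore loses → W
n=1: →0(W) only, which is W, so L
n=2: →1(L), so W
n=3: →1(L), so W
n=4: →3(W), 2(W), 0(W) — all W, so L
n=5: →4(L), so W
n=6: →4(L), so W
n=7: →6(W), 5(W), 3(W), 2(W) — all W, so L
n=8: →7(L), so W
n=9: →7(L), so W
n=10: →9(W), 8(W), 6(W), 5(W) — all W, so L
n=11: →10(L), so W
n=12: →10(L), so W
n=13: →12(W), 11(W), 9(W), 8(W) — all W, so L
n=14: →13(L), so W
n=15: →13(L), so W
n=16: →15(W), 14(W), 12(W), 11(W) — all W, so L
n=17: →16(L), so W
n=18: →16(L), so W
n=19: →18(W), 17(W), 15(W), 14(W) — all W, so L
n=20: →19(L), so W
n=21: →19(L), so W
n=22: →21(W), 20(W), 18(W), 17(W) — all W, so L
n=23: →22(L), so W
n=24: →22(L), so W
n=25: →24(W), 23(W), 21(W), 20(W) — all W, so L
n=26: →25(L), so W
n=27: →25(L), so W
n=28: →27(W), 26(W), 24(W), 23(W) — all W, so L
n=29: →28(L), so W
n=30: →28(L), so W
n=31: →30(W), 29(W), 27(W), 26(W) — all W, so L
n=32: →31(L), so W
n=33: →31(L), so W
n=34: →33(W), 32(W), 30(W), 29(W) — all W, so L
n=35: →34(L), so W
n=36: →34(L), so W
L entries with 1 ≤ n ≤ 36 (the range starts at n=1): n = 1, 4, 7, 10, 13, 16, 19, 22, 25, 28, 31, 34; that makes 12.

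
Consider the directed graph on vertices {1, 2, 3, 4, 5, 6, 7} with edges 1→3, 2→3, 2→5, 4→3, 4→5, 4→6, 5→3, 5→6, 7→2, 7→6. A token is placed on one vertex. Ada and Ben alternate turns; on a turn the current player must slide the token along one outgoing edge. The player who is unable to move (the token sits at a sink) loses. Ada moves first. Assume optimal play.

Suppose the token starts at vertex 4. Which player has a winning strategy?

Classify positions by backward induction: terminal positions (no move available) are L. From any other position, the mover wins iff some move reaches an L.
Every edge goes from a vertex to one that appears earlier in the order 6, 3, 5, 4, 1, 2, 7, so processing vertices in that order labels each vertex after all of its successors.
6: no outgoing edge → L
3: no outgoing edge → L
5: →3(L), so W
4: →3(L), so W
1: →3(L), so W
2: →3(L), so W
7: →6(L), so W
The starting position 4 is W: Ada should move to 3, handing over an L position.

Ada wins.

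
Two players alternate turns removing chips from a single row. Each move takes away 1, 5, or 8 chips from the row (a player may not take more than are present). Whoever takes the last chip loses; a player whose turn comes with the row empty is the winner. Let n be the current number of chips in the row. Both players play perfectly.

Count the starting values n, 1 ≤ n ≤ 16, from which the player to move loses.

6

Classify positions by backward induction: terminal positions (no move available) are W. From any other position, the mover wins iff some move reaches an L.
n=0: no move; the opponent has just taken the last chip and therefore loses → W
n=1: →0(W) only, which is W, so L
n=2: →1(L), so W
n=3: →2(W) only, which is W, so L
n=4: →3(L), so W
n=5: →4(W), 0(W) — all W, so L
n=6: →5(L), so W
n=7: →6(W), 2(W) — all W, so L
n=8: →7(L), so W
n=9: →1(L), so W
n=10: →5(L), so W
n=11: →3(L), so W
n=12: →7(L), so W
n=13: →5(L), so W
n=14: →13(W), 9(W), 6(W) — all W, so L
n=15: →14(L), so W
n=16: →15(W), 11(W), 8(W) — all W, so L
L entries with 1 ≤ n ≤ 16 (the range starts at n=1): n = 1, 3, 5, 7, 14, 16; that makes 6.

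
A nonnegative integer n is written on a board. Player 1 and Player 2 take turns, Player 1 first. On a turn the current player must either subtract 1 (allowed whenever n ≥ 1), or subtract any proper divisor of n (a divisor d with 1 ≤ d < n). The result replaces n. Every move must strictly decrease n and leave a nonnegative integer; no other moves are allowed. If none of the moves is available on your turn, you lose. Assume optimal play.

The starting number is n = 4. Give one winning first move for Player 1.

Work bottom-up. With no move the player to move loses. Otherwise the position is W if at least one move leads to an L position for the opponent, and L if every move leads to a W.
n=0: no move → L
n=1: reaches L-position 0 → W
n=2: only reaches 1(W), which is W → L
n=3: reaches L-position 2 → W
n=4: reaches L-position 2 → W
From 4, the L positions reachable in one move are: 2.

Move to 2.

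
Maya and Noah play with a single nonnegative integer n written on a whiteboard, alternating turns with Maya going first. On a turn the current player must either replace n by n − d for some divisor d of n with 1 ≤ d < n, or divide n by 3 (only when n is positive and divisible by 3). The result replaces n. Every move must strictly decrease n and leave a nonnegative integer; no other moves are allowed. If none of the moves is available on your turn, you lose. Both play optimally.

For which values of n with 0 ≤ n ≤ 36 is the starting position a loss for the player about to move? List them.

0, 1, 4, 7, 9, 11, 13, 15, 17, 19, 23, 25, 28, 31, 36

Use the standard recursion: the mover loses at a terminal position; elsewhere, the mover wins exactly when some move hands the opponent an L position.
n=0: no move → L
n=1: no move → L
n=2: →1(L), so W
n=3: →1(L), so W
n=4: →2(W), 3(W) — all W, so L
n=5: →4(L), so W
n=6: →4(L), so W
n=7: →6(W) only, which is W, so L
n=8: →4(L), so W
n=9: →3(W), 6(W), 8(W) — all W, so L
n=10: →9(L), so W
n=11: →10(W) only, which is W, so L
n=12: →4(L), so W
n=13: →12(W) only, which is W, so L
n=14: →7(L), so W
n=15: →5(W), 10(W), 12(W), 14(W) — all W, so L
n=16: →15(L), so W
n=17: →16(W) only, which is W, so L
n=18: →9(L), so W
n=19: →18(W) only, which is W, so L
n=20: →15(L), so W
n=21: →7(L), so W
n=22: →11(L), so W
n=23: →22(W) only, which is W, so L
n=24: →23(L), so W
n=25: →20(W), 24(W) — all W, so L
n=26: →13(L), so W
n=27: →9(L), so W
n=28: →14(W), 21(W), 24(W), 26(W), 27(W) — all W, so L
n=29: →28(L), so W
n=30: →15(L), so W
n=31: →30(W) only, which is W, so L
n=32: →28(L), so W
n=33: →11(L), so W
n=34: →17(L), so W
n=35: →28(L), so W
n=36: →12(W), 18(W), 24(W), 27(W), 30(W), 32(W), 33(W), 34(W), 35(W) — all W, so L
Reading off the rows marked L gives the requested list; there are 15 such values of n.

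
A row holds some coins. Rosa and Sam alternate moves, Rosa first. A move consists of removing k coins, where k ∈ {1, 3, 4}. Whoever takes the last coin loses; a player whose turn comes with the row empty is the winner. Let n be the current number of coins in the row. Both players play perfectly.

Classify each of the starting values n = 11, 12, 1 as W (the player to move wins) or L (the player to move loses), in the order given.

Work bottom-up. With no move the player to move wins. Otherwise the position is W if at least one move leads to an L position for the opponent, and L if every move leads to a W.
n=0: no move; the opponent has just taken the last coin and therefore loses → W
n=1: the only move is to 0(W), a W ⇒ L
n=2: can move to 1, which is L ⇒ W
n=3: moves to 2(W), 0(W); every one is W ⇒ L
n=4: can move to 3, which is L ⇒ W
n=5: can move to 1, which is L ⇒ W
n=6: can move to 3, which is L ⇒ W
n=7: can move to 3, which is L ⇒ W
n=8: moves to 7(W), 5(W), 4(W); every one is W ⇒ L
n=9: can move to 8, which is L ⇒ W
n=10: moves to 9(W), 7(W), 6(W); every one is W ⇒ L
n=11: can move to 10, which is L ⇒ W
n=12: can move to 8, which is L ⇒ W

11: W, 12: W, 1: L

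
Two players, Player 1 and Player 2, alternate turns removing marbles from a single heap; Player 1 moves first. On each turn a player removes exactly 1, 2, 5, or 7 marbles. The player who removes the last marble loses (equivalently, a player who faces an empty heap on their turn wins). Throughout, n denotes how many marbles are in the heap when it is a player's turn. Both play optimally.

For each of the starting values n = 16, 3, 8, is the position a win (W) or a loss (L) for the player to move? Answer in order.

16: L, 3: W, 8: W

Use the standard recursion: the mover wins at a terminal position; elsewhere, the mover wins exactly when some move hands the opponent an L position.
n=0: no move; the opponent has just taken the last marble and therefore loses → W
n=1: the only move is to 0(W), a W ⇒ L
n=2: can move to 1, which is L ⇒ W
n=3: can move to 1, which is L ⇒ W
n=4: moves to 3(W), 2(W); every one is W ⇒ L
n=5: can move to 4, which is L ⇒ W
n=6: can move to 4, which is L ⇒ W
n=7: moves to 6(W), 5(W), 2(W), 0(W); every one is W ⇒ L
n=8: can move to 7, which is L ⇒ W
n=9: can move to 7, which is L ⇒ W
n=10: moves to 9(W), 8(W), 5(W), 3(W); every one is W ⇒ L
n=11: can move to 10, which is L ⇒ W
n=12: can move to 10, which is L ⇒ W
n=13: moves to 12(W), 11(W), 8(W), 6(W); every one is W ⇒ L
n=14: can move to 13, which is L ⇒ W
n=15: can move to 13, which is L ⇒ W
n=16: moves to 15(W), 14(W), 11(W), 9(W); every one is W ⇒ L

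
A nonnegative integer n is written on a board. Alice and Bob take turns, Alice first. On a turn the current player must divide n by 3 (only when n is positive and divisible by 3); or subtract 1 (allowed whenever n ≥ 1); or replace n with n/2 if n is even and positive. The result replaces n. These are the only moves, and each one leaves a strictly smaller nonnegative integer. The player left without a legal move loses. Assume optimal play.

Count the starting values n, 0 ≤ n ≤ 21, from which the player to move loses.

Compute win/loss labels from the base case upward. A position with no move is L. Any other position is W if it can reach an L in one move, else L.
n=0: no move → L
n=1: W (go to 0, an L position)
n=2: L (sole option 1(W) is W)
n=3: W (go to 2, an L position)
n=4: W (go to 2, an L position)
n=5: L (sole option 4(W) is W)
n=6: W (go to 2, an L position)
n=7: L (sole option 6(W) is W)
n=8: W (go to 7, an L position)
n=9: L (options 3(W), 8(W) are all W)
n=10: W (go to 5, an L position)
n=11: L (sole option 10(W) is W)
n=12: W (go to 11, an L position)
n=13: L (sole option 12(W) is W)
n=14: W (go to 7, an L position)
n=15: W (go to 5, an L position)
n=16: L (options 8(W), 15(W) are all W)
n=17: W (go to 16, an L position)
n=18: W (go to 9, an L position)
n=19: L (sole option 18(W) is W)
n=20: W (go to 19, an L position)
n=21: W (go to 7, an L position)
L entries with 0 ≤ n ≤ 21: n = 0, 2, 5, 7, 9, 11, 13, 16, 19; that makes 9.

9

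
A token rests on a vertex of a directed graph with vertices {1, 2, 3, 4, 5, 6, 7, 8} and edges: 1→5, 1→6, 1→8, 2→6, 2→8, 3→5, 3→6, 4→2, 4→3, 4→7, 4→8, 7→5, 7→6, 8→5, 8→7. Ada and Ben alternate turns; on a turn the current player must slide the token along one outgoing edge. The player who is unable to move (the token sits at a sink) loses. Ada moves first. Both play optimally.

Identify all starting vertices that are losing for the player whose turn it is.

4, 5, 6

Compute win/loss labels from the base case upward. A position with no move is L. Any other position is W if it can reach an L in one move, else L.
Every edge goes from a vertex to one that appears earlier in the order 5, 6, 3, 7, 8, 1, 2, 4, so processing vertices in that order labels each vertex after all of its successors.
5: no outgoing edge → L
6: no outgoing edge → L
3: →6(L), so W
7: →6(L), so W
8: →5(L), so W
1: →6(L), so W
2: →6(L), so W
4: →2(W), 8(W), 7(W), 3(W) — all W, so L
Reading off the rows marked L gives the requested list; there are 3 such vertices.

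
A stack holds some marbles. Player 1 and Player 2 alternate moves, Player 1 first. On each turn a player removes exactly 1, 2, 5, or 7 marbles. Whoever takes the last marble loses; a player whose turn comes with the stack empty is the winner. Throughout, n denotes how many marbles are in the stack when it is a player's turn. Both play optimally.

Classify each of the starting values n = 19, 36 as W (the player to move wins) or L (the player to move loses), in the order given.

19: L, 36: W

Build the W/L table. Terminal = W. A non-terminal position is W if it has a move to some L; otherwise it is L.
n=0: no move; the opponent has just taken the last marble and therefore loses → W
n=1: →0(W) only, which is W, so L
n=2: →1(L), so W
n=3: →1(L), so W
n=4: →3(W), 2(W) — all W, so L
n=5: →4(L), so W
n=6: →4(L), so W
n=7: →6(W), 5(W), 2(W), 0(W) — all W, so L
n=8: →7(L), so W
n=9: →7(L), so W
n=10: →9(W), 8(W), 5(W), 3(W) — all W, so L
n=11: →10(L), so W
n=12: →10(L), so W
n=13: →12(W), 11(W), 8(W), 6(W) — all W, so L
n=14: →13(L), so W
n=15: →13(L), so W
n=16: →15(W), 14(W), 11(W), 9(W) — all W, so L
n=17: →16(L), so W
n=18: →16(L), so W
n=19: →18(W), 17(W), 14(W), 12(W) — all W, so L
n=20: →19(L), so W
n=21: →19(L), so W
n=22: →21(W), 20(W), 17(W), 15(W) — all W, so L
n=23: →22(L), so W
n=24: →22(L), so W
n=25: →24(W), 23(W), 20(W), 18(W) — all W, so L
n=26: →25(L), so W
n=27: →25(L), so W
n=28: →27(W), 26(W), 23(W), 21(W) — all W, so L
n=29: →28(L), so W
n=30: →28(L), so W
n=31: →30(W), 29(W), 26(W), 24(W) — all W, so L
n=32: →31(L), so W
n=33: →31(L), so W
n=34: →33(W), 32(W), 29(W), 27(W) — all W, so L
n=35: →34(L), so W
n=36: →34(L), so W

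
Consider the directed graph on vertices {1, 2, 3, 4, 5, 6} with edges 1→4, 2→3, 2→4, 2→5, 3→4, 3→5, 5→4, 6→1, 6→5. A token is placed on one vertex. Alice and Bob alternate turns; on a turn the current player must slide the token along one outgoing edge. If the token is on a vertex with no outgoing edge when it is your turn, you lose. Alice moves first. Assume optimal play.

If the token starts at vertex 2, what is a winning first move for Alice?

Move to 4.

Build the W/L table. Terminal = L. A non-terminal position is W if it has a move to some L; otherwise it is L.
Every edge goes from a vertex to one that appears earlier in the order 4, 5, 3, 1, 2, 6, so processing vertices in that order labels each vertex after all of its successors.
4: no outgoing edge → L
5: can move to 4, which is L ⇒ W
3: can move to 4, which is L ⇒ W
1: can move to 4, which is L ⇒ W
2: can move to 4, which is L ⇒ W
6: moves to 1(W), 5(W); every one is W ⇒ L
From 2, the L positions reachable in one move are: 4.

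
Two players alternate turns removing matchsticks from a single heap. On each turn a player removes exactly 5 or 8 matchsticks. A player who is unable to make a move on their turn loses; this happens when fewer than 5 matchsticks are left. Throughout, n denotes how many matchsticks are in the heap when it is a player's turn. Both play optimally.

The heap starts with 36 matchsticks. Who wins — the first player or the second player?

Positions with no move are L. A position that does have a move is losing for the player to move precisely when every available move leads to a winning position for the opponent. Fill in the labels:
n=0: no move → L
n=1: no move → L
n=2: no move → L
n=3: no move → L
n=4: no move → L
n=5: can move to 0, which is L ⇒ W
n=6: can move to 1, which is L ⇒ W
n=7: can move to 2, which is L ⇒ W
n=8: can move to 3, which is L ⇒ W
n=9: can move to 4, which is L ⇒ W
n=10: can move to 2, which is L ⇒ W
n=11: can move to 3, which is L ⇒ W
n=12: can move to 4, which is L ⇒ W
n=13: moves to 8(W), 5(W); every one is W ⇒ L
n=14: moves to 9(W), 6(W); every one is W ⇒ L
n=15: moves to 10(W), 7(W); every one is W ⇒ L
n=16: moves to 11(W), 8(W); every one is W ⇒ L
n=17: moves to 12(W), 9(W); every one is W ⇒ L
n=18: can move to 13, which is L ⇒ W
n=19: can move to 14, which is L ⇒ W
n=20: can move to 15, which is L ⇒ W
n=21: can move to 16, which is L ⇒ W
n=22: can move to 17, which is L ⇒ W
n=23: can move to 15, which is L ⇒ W
n=24: can move to 16, which is L ⇒ W
n=25: can move to 17, which is L ⇒ W
n=26: moves to 21(W), 18(W); every one is W ⇒ L
n=27: moves to 22(W), 19(W); every one is W ⇒ L
n=28: moves to 23(W), 20(W); every one is W ⇒ L
n=29: moves to 24(W), 21(W); every one is W ⇒ L
n=30: moves to 25(W), 22(W); every one is W ⇒ L
n=31: can move to 26, which is L ⇒ W
n=32: can move to 27, which is L ⇒ W
n=33: can move to 28, which is L ⇒ W
n=34: can move to 29, which is L ⇒ W
n=35: can move to 30, which is L ⇒ W
n=36: can move to 28, which is L ⇒ W
The starting position 36 is W: the player to move should remove 8, leaving 28, handing over an L position.

The first player wins.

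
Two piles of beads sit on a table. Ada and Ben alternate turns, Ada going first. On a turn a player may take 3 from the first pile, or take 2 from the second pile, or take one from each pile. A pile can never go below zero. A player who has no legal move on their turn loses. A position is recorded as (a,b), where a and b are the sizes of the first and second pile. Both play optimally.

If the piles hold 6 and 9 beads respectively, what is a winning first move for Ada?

Move to (6,7).

Classify positions by backward induction: terminal positions (no move available) are L. From any other position, the mover wins iff some move reaches an L.
No move ever increases a pile, so every position that can arise here has a ≤ 6 and b ≤ 9; it is enough to label the cells with 0 ≤ a ≤ 6 and 0 ≤ b ≤ 9.
Every move lowers a or b (never raises either), so fill the grid row by row in increasing a, and left to right within a row: each cell's successors are then already labelled.
      b=0  b=1  b=2  b=3  b=4  b=5  b=6  b=7  b=8  b=9
a=0:    L    L    W    W    L    L    W    W    L    L
a=1:    L    W    W    L    L    W    W    L    L    W
a=2:    L    W    W    L    W    W    L    L    W    W
a=3:    W    W    L    L    W    W    L    W    W    W
a=4:    W    L    L    W    W    L    L    W    W    L
a=5:    W    L    W    W    L    L    W    W    L    L
a=6:    L    L    W    W    L    W    W    L    L    W
Cells with no legal move (terminal, hence L): (0,0), (0,1), (1,0), (2,0).
The remaining L cells, each justified by listing all of its moves:
(0,4): →(0,2)(W) only, which is W, so L
(0,5): →(0,3)(W) only, which is W, so L
(0,8): →(0,6)(W) only, which is W, so L
(0,9): →(0,7)(W) only, which is W, so L
(1,3): →(1,1)(W), (0,2)(W) — all W, so L
(1,4): →(1,2)(W), (0,3)(W) — all W, so L
(1,7): →(1,5)(W), (0,6)(W) — all W, so L
(1,8): →(1,6)(W), (0,7)(W) — all W, so L
(2,3): →(2,1)(W), (1,2)(W) — all W, so L
(2,6): →(2,4)(W), (1,5)(W) — all W, so L
(2,7): →(2,5)(W), (1,6)(W) — all W, so L
(3,2): →(0,2)(W), (3,0)(W), (2,1)(W) — all W, so L
(3,3): →(0,3)(W), (3,1)(W), (2,2)(W) — all W, so L
(3,6): →(0,6)(W), (3,4)(W), (2,5)(W) — all W, so L
(4,1): →(1,1)(W), (3,0)(W) — all W, so L
(4,2): →(1,2)(W), (4,0)(W), (3,1)(W) — all W, so L
(4,5): →(1,5)(W), (4,3)(W), (3,4)(W) — all W, so L
(4,6): →(1,6)(W), (4,4)(W), (3,5)(W) — all W, so L
(4,9): →(1,9)(W), (4,7)(W), (3,8)(W) — all W, so L
(5,1): →(2,1)(W), (4,0)(W) — all W, so L
(5,4): →(2,4)(W), (5,2)(W), (4,3)(W) — all W, so L
(5,5): →(2,5)(W), (5,3)(W), (4,4)(W) — all W, so L
(5,8): →(2,8)(W), (5,6)(W), (4,7)(W) — all W, so L
(5,9): →(2,9)(W), (5,7)(W), (4,8)(W) — all W, so L
(6,0): →(3,0)(W) only, which is W, so L
(6,1): →(3,1)(W), (5,0)(W) — all W, so L
(6,4): →(3,4)(W), (6,2)(W), (5,3)(W) — all W, so L
(6,7): →(3,7)(W), (6,5)(W), (5,6)(W) — all W, so L
(6,8): →(3,8)(W), (6,6)(W), (5,7)(W) — all W, so L
Every other cell has at least one move into one of the L cells above, so it is W.
From (6,9), the L positions reachable in one move are: (6,7), (5,8). Any move reaching one of these is winning.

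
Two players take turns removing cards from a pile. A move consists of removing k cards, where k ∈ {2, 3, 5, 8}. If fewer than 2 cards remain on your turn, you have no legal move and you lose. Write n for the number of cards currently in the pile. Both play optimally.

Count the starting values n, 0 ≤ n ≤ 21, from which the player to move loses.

Work bottom-up. With no move the player to move loses. Otherwise the position is W if at least one move leads to an L position for the opponent, and L if every move leads to a W.
n=0: no move → L
n=1: no move → L
n=2: can move to 0, which is L ⇒ W
n=3: can move to 1, which is L ⇒ W
n=4: can move to 1, which is L ⇒ W
n=5: can move to 0, which is L ⇒ W
n=6: can move to 1, which is L ⇒ W
n=7: moves to 5(W), 4(W), 2(W); every one is W ⇒ L
n=8: can move to 0, which is L ⇒ W
n=9: can move to 7, which is L ⇒ W
n=10: can move to 7, which is L ⇒ W
n=11: moves to 9(W), 8(W), 6(W), 3(W); every one is W ⇒ L
n=12: can move to 7, which is L ⇒ W
n=13: can move to 11, which is L ⇒ W
n=14: can move to 11, which is L ⇒ W
n=15: can move to 7, which is L ⇒ W
n=16: can move to 11, which is L ⇒ W
n=17: moves to 15(W), 14(W), 12(W), 9(W); every one is W ⇒ L
n=18: moves to 16(W), 15(W), 13(W), 10(W); every one is W ⇒ L
n=19: can move to 17, which is L ⇒ W
n=20: can move to 18, which is L ⇒ W
n=21: can move to 18, which is L ⇒ W
L entries with 0 ≤ n ≤ 21: n = 0, 1, 7, 11, 17, 18; that makes 6.

6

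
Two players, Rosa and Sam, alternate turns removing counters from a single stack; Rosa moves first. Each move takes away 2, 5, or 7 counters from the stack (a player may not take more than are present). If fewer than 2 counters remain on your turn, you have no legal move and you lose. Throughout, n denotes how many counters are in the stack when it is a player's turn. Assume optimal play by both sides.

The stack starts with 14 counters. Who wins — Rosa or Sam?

Classify positions by backward induction: terminal positions (no move available) are L. From any other position, the mover wins iff some move reaches an L.
n=0: no move → L
n=1: no move → L
n=2: reaches L-position 0 → W
n=3: reaches L-position 1 → W
n=4: only reaches 2(W), which is W → L
n=5: reaches L-position 0 → W
n=6: reaches L-position 4 → W
n=7: reaches L-position 0 → W
n=8: reaches L-position 1 → W
n=9: reaches L-position 4 → W
n=10: only reaches 8(W), 5(W), 3(W), all W → L
n=11: reaches L-position 4 → W
n=12: reaches L-position 10 → W
n=13: only reaches 11(W), 8(W), 6(W), all W → L
n=14: only reaches 12(W), 9(W), 7(W), all W → L
Every move from 14 reaches a W position, so the mover loses.

Sam wins.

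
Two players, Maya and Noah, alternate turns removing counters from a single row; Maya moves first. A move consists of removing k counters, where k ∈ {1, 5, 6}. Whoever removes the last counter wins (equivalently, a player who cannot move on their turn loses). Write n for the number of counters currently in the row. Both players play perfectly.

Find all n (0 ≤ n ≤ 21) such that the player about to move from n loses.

0, 2, 4, 11, 13, 15

Work bottom-up. With no move the player to move loses. Otherwise the position is W if at least one move leads to an L position for the opponent, and L if every move leads to a W.
n=0: no move → L
n=1: can move to 0, which is L ⇒ W
n=2: the only move is to 1(W), a W ⇒ L
n=3: can move to 2, which is L ⇒ W
n=4: the only move is to 3(W), a W ⇒ L
n=5: can move to 4, which is L ⇒ W
n=6: can move to 0, which is L ⇒ W
n=7: can move to 2, which is L ⇒ W
n=8: can move to 2, which is L ⇒ W
n=9: can move to 4, which is L ⇒ W
n=10: can move to 4, which is L ⇒ W
n=11: moves to 10(W), 6(W), 5(W); every one is W ⇒ L
n=12: can move to 11, which is L ⇒ W
n=13: moves to 12(W), 8(W), 7(W); every one is W ⇒ L
n=14: can move to 13, which is L ⇒ W
n=15: moves to 14(W), 10(W), 9(W); every one is W ⇒ L
n=16: can move to 15, which is L ⇒ W
n=17: can move to 11, which is L ⇒ W
n=18: can move to 13, which is L ⇒ W
n=19: can move to 13, which is L ⇒ W
n=20: can move to 15, which is L ⇒ W
n=21: can move to 15, which is L ⇒ W
The losing starting values of n are exactly the entries labelled L in this table (6 of them).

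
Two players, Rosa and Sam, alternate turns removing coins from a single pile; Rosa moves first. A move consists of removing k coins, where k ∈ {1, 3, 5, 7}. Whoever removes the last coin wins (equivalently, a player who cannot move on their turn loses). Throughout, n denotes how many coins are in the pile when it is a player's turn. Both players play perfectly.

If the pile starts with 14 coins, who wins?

Build the W/L table. Terminal = L. A non-terminal position is W if it has a move to some L; otherwise it is L.
n=0: no move → L
n=1: reaches L-position 0 → W
n=2: only reaches 1(W), which is W → L
n=3: reaches L-position 2 → W
n=4: only reaches 3(W), 1(W), all W → L
n=5: reaches L-position 4 → W
n=6: only reaches 5(W), 3(W), 1(W), all W → L
n=7: reaches L-position 6 → W
n=8: only reaches 7(W), 5(W), 3(W), 1(W), all W → L
n=9: reaches L-position 8 → W
n=10: only reaches 9(W), 7(W), 5(W), 3(W), all W → L
n=11: reaches L-position 10 → W
n=12: only reaches 11(W), 9(W), 7(W), 5(W), all W → L
n=13: reaches L-position 12 → W
n=14: only reaches 13(W), 11(W), 9(W), 7(W), all W → L
Every move from 14 reaches a W position, so the mover loses.

Sam wins.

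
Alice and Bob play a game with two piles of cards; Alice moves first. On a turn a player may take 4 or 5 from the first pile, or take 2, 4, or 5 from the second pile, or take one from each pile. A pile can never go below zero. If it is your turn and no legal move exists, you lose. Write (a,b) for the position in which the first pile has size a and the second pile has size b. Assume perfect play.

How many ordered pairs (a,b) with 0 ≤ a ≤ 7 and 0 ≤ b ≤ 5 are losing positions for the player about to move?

16

Build the W/L table. Terminal = L. A non-terminal position is W if it has a move to some L; otherwise it is L.
Every move lowers a or b (never raises either), so fill the grid row by row in increasing a, and left to right within a row: each cell's successors are then already labelled.
      b=0  b=1  b=2  b=3  b=4  b=5
a=0:    L    L    W    W    W    W
a=1:    L    W    W    L    W    W
a=2:    L    W    W    L    W    W
a=3:    L    W    W    L    W    W
a=4:    W    W    L    L    W    W
a=5:    W    W    L    W    W    L
a=6:    W    L    L    W    W    W
a=7:    W    L    W    W    L    W
Cells with no legal move (terminal, hence L): (0,0), (0,1), (1,0), (2,0), (3,0).
The remaining L cells, each justified by listing all of its moves:
(1,3): moves to (1,1)(W), (0,2)(W); every one is W ⇒ L
(2,3): moves to (2,1)(W), (1,2)(W); every one is W ⇒ L
(3,3): moves to (3,1)(W), (2,2)(W); every one is W ⇒ L
(4,2): moves to (0,2)(W), (4,0)(W), (3,1)(W); every one is W ⇒ L
(4,3): moves to (0,3)(W), (4,1)(W), (3,2)(W); every one is W ⇒ L
(5,2): moves to (1,2)(W), (0,2)(W), (5,0)(W), (4,1)(W); every one is W ⇒ L
(5,5): moves to (1,5)(W), (0,5)(W), (5,3)(W), (5,1)(W), (5,0)(W), (4,4)(W); every one is W ⇒ L
(6,1): moves to (2,1)(W), (1,1)(W), (5,0)(W); every one is W ⇒ L
(6,2): moves to (2,2)(W), (1,2)(W), (6,0)(W), (5,1)(W); every one is W ⇒ L
(7,1): moves to (3,1)(W), (2,1)(W), (6,0)(W); every one is W ⇒ L
(7,4): moves to (3,4)(W), (2,4)(W), (7,2)(W), (7,0)(W), (6,3)(W); every one is W ⇒ L
Every other cell has at least one move into one of the L cells above, so it is W.
L cells per row: a=0: 2, a=1: 2, a=2: 2, a=3: 2, a=4: 2, a=5: 2, a=6: 2, a=7: 2; total 16.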